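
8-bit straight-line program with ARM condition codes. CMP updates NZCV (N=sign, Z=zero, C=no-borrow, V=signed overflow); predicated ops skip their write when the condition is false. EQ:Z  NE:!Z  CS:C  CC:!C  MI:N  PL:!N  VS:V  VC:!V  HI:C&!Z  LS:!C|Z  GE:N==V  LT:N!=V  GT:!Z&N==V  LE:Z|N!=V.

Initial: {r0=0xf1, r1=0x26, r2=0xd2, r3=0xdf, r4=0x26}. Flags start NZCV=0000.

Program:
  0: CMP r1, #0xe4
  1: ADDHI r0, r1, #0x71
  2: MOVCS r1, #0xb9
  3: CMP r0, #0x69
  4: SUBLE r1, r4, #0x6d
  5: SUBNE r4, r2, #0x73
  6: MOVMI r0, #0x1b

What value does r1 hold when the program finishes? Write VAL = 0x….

VAL = 0xb9

[0] flags=0000 → (cmp)
[1] flags=0000 HI?F → skip
[2] flags=0000 CS?F → skip
[3] flags=1010 → (cmp)
[4] flags=1010 LE?T → r1=0xb9
[5] flags=1010 NE?T → r4=0x5f
[6] flags=1010 MI?T → r0=0x1b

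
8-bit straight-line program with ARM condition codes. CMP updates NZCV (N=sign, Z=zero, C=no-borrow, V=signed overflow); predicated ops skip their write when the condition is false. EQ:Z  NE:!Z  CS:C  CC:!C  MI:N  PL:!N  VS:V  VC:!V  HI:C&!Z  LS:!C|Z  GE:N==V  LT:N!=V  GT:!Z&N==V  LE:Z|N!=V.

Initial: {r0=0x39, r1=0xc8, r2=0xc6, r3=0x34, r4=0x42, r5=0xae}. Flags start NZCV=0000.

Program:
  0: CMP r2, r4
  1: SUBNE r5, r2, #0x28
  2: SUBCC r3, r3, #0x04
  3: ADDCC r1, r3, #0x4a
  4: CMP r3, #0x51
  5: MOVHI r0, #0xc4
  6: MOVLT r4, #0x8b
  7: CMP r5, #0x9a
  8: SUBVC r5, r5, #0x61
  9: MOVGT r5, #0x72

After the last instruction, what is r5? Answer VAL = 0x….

VAL = 0x72

[0] flags=1010 → (cmp)
[1] flags=1010 NE?T → r5=0x9e
[2] flags=1010 CC?F → skip
[3] flags=1010 CC?F → skip
[4] flags=1000 → (cmp)
[5] flags=1000 HI?F → skip
[6] flags=1000 LT?T → r4=0x8b
[7] flags=0010 → (cmp)
[8] flags=0010 VC?T → r5=0x3d
[9] flags=0010 GT?T → r5=0x72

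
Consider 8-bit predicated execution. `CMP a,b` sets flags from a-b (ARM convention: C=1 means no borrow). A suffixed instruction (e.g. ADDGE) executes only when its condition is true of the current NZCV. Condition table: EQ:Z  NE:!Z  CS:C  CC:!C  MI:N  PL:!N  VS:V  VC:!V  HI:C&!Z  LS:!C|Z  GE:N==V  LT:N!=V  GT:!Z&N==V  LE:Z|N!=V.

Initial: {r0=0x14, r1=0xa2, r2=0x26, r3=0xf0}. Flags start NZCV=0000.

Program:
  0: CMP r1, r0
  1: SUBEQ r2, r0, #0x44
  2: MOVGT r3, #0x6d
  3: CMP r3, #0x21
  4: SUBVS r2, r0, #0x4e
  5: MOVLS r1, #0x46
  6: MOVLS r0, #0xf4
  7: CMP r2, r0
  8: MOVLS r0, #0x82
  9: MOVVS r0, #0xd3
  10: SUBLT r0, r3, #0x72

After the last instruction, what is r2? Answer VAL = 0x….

0: ✓ CMP  NZCV=1010
1: · SUBEQ
2: · MOVGT
3: ✓ CMP  NZCV=1010
4: · SUBVS
5: · MOVLS
6: · MOVLS
7: ✓ CMP  NZCV=0010
8: · MOVLS
9: · MOVVS
10: · SUBLT

VAL = 0x26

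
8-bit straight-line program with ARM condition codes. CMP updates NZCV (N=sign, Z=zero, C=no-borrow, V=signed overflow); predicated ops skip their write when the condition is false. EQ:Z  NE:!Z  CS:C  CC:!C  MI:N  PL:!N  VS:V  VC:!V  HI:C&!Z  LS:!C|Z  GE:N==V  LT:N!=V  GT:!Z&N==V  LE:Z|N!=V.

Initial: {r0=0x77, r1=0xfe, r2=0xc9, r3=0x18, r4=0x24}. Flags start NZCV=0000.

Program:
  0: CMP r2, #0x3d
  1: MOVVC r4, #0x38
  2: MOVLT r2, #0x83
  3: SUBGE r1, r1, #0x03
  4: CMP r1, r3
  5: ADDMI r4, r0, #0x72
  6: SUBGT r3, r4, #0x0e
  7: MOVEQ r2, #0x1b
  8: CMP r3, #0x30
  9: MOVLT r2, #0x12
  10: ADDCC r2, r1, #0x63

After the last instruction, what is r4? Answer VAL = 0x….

[0] flags=1010 → (cmp)
[1] flags=1010 VC?T → r4=0x38
[2] flags=1010 LT?T → r2=0x83
[3] flags=1010 GE?F → skip
[4] flags=1010 → (cmp)
[5] flags=1010 MI?T → r4=0xe9
[6] flags=1010 GT?F → skip
[7] flags=1010 EQ?F → skip
[8] flags=1000 → (cmp)
[9] flags=1000 LT?T → r2=0x12
[10] flags=1000 CC?T → r2=0x61

VAL = 0xe9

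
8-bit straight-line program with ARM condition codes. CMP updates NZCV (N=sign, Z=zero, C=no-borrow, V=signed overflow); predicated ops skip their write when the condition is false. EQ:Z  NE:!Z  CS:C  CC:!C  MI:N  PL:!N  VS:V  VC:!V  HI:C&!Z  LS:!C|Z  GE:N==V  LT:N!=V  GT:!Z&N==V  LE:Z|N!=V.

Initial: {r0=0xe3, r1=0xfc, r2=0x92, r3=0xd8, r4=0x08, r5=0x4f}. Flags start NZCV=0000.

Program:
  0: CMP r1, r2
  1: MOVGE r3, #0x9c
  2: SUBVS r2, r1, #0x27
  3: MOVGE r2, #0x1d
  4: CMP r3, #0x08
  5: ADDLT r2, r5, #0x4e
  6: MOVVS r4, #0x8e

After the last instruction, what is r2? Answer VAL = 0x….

VAL = 0x9d

0: ✓ CMP  NZCV=0010
1: ✓ MOVGE  r3←0x9c
2: · SUBVS
3: ✓ MOVGE  r2←0x1d
4: ✓ CMP  NZCV=1010
5: ✓ ADDLT  r2←0x9d
6: · MOVVS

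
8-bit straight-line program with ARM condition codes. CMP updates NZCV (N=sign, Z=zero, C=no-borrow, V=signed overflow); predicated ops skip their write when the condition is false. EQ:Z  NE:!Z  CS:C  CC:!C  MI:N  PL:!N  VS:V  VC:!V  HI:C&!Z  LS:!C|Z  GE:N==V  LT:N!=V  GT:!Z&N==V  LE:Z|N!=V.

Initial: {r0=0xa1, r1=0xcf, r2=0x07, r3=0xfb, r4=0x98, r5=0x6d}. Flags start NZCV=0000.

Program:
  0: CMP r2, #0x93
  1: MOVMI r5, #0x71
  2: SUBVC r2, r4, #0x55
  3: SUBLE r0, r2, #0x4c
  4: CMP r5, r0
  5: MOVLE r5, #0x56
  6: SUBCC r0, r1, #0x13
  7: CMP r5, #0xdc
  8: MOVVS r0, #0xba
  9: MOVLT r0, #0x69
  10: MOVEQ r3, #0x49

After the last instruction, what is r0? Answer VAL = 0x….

VAL = 0xba

0: ✓ CMP  NZCV=0000
1: · MOVMI
2: ✓ SUBVC  r2←0x43
3: · SUBLE
4: ✓ CMP  NZCV=1001
5: · MOVLE
6: ✓ SUBCC  r0←0xbc
7: ✓ CMP  NZCV=1001
8: ✓ MOVVS  r0←0xba
9: · MOVLT
10: · MOVEQ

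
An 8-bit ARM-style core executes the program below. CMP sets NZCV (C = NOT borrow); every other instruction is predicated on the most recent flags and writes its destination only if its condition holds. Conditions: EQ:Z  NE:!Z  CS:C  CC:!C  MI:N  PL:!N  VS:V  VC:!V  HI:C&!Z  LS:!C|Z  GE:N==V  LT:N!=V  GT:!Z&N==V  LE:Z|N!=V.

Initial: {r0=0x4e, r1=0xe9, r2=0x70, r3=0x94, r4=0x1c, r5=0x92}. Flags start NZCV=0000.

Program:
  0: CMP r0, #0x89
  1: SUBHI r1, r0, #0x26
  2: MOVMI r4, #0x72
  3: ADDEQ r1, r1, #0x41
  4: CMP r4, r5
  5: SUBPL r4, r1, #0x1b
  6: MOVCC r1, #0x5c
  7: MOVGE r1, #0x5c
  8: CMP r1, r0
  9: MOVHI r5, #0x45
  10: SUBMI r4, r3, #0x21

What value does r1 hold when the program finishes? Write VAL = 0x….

[0] flags=1001 → (cmp)
[1] flags=1001 HI?F → skip
[2] flags=1001 MI?T → r4=0x72
[3] flags=1001 EQ?F → skip
[4] flags=1001 → (cmp)
[5] flags=1001 PL?F → skip
[6] flags=1001 CC?T → r1=0x5c
[7] flags=1001 GE?T → r1=0x5c
[8] flags=0010 → (cmp)
[9] flags=0010 HI?T → r5=0x45
[10] flags=0010 MI?F → skip

VAL = 0x5c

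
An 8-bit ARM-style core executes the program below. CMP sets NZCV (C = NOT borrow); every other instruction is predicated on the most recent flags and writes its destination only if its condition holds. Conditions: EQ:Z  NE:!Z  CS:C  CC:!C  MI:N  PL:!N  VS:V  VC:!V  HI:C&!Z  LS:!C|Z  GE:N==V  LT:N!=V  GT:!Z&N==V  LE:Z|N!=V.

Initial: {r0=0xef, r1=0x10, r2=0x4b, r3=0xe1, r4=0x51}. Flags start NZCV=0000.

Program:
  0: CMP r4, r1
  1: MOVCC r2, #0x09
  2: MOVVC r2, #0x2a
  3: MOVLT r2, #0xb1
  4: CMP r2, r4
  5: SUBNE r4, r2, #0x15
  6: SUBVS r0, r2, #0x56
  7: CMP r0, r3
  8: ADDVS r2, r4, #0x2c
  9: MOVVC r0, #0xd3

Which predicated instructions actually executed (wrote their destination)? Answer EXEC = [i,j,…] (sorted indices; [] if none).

0: ✓ CMP  NZCV=0010
1: · MOVCC
2: ✓ MOVVC  r2←0x2a
3: · MOVLT
4: ✓ CMP  NZCV=1000
5: ✓ SUBNE  r4←0x15
6: · SUBVS
7: ✓ CMP  NZCV=0010
8: · ADDVS
9: ✓ MOVVC  r0←0xd3

EXEC = [2,5,9]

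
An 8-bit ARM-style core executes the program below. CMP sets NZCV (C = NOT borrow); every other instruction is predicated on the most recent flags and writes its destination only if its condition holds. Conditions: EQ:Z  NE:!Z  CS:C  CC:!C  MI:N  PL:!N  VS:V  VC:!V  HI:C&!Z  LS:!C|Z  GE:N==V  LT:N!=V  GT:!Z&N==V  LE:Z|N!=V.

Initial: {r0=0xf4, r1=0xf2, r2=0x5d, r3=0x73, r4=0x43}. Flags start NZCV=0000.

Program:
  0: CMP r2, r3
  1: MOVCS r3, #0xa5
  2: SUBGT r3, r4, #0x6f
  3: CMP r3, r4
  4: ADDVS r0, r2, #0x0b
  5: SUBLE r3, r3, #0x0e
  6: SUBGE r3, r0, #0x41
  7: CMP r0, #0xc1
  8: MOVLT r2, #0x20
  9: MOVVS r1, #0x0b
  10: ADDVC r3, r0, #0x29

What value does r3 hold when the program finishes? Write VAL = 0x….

VAL = 0x1d

[0] flags=1000 → (cmp)
[1] flags=1000 CS?F → skip
[2] flags=1000 GT?F → skip
[3] flags=0010 → (cmp)
[4] flags=0010 VS?F → skip
[5] flags=0010 LE?F → skip
[6] flags=0010 GE?T → r3=0xb3
[7] flags=0010 → (cmp)
[8] flags=0010 LT?F → skip
[9] flags=0010 VS?F → skip
[10] flags=0010 VC?T → r3=0x1d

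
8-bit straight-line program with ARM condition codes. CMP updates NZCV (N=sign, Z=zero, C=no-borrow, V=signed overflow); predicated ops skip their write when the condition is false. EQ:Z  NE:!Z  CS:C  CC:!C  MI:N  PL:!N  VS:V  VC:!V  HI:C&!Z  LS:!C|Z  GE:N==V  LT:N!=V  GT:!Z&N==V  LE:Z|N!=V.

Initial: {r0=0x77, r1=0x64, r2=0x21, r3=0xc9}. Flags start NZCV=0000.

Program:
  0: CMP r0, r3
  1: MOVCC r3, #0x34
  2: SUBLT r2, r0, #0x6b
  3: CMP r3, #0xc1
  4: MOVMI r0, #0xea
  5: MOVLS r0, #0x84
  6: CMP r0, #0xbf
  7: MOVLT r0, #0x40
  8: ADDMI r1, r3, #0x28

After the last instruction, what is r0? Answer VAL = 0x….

VAL = 0x40

0: ✓ CMP  NZCV=1001
1: ✓ MOVCC  r3←0x34
2: · SUBLT
3: ✓ CMP  NZCV=0000
4: · MOVMI
5: ✓ MOVLS  r0←0x84
6: ✓ CMP  NZCV=1000
7: ✓ MOVLT  r0←0x40
8: ✓ ADDMI  r1←0x5c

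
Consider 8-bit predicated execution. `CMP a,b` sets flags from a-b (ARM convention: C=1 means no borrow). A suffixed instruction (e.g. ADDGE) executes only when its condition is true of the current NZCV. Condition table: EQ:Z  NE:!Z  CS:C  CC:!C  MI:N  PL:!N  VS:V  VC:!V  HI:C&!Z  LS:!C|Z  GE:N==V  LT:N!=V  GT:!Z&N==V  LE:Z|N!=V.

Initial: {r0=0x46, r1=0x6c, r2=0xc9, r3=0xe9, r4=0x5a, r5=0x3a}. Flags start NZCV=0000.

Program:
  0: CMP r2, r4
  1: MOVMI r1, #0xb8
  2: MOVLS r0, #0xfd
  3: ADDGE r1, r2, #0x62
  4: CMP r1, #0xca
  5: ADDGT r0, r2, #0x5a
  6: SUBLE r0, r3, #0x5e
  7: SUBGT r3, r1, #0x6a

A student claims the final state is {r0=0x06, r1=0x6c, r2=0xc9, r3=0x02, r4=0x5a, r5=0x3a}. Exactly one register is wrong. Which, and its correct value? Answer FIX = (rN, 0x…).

[0] flags=0011 → (cmp)
[1] flags=0011 MI?F → skip
[2] flags=0011 LS?F → skip
[3] flags=0011 GE?F → skip
[4] flags=1001 → (cmp)
[5] flags=1001 GT?T → r0=0x23
[6] flags=1001 LE?F → skip
[7] flags=1001 GT?T → r3=0x02

FIX = (r0, 0x23)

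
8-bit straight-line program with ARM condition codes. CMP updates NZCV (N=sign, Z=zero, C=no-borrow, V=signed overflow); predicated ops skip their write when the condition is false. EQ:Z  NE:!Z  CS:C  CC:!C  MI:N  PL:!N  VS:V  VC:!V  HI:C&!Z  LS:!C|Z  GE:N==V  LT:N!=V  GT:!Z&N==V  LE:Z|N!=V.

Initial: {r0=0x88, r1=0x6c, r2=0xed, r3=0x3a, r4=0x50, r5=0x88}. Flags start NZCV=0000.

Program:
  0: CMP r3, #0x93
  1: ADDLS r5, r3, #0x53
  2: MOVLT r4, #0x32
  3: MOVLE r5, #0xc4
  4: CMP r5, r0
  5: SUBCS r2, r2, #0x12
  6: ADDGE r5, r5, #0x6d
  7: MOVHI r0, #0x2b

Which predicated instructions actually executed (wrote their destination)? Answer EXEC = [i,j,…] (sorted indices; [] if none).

EXEC = [1,5,6,7]

[0] flags=1001 → (cmp)
[1] flags=1001 LS?T → r5=0x8d
[2] flags=1001 LT?F → skip
[3] flags=1001 LE?F → skip
[4] flags=0010 → (cmp)
[5] flags=0010 CS?T → r2=0xdb
[6] flags=0010 GE?T → r5=0xfa
[7] flags=0010 HI?T → r0=0x2b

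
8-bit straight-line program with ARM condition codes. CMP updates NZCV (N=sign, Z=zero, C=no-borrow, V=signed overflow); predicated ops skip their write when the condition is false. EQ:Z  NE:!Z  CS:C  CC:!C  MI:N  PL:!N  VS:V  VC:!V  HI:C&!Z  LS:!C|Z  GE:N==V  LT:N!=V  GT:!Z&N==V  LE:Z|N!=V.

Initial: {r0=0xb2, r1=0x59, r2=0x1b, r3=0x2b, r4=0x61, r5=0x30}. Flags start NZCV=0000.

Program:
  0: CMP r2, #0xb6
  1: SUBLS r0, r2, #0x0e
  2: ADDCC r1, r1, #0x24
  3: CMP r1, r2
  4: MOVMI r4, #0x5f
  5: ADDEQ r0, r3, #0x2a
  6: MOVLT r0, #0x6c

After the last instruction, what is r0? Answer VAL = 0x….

VAL = 0x0d

[0] flags=0000 → (cmp)
[1] flags=0000 LS?T → r0=0x0d
[2] flags=0000 CC?T → r1=0x7d
[3] flags=0010 → (cmp)
[4] flags=0010 MI?F → skip
[5] flags=0010 EQ?F → skip
[6] flags=0010 LT?F → skip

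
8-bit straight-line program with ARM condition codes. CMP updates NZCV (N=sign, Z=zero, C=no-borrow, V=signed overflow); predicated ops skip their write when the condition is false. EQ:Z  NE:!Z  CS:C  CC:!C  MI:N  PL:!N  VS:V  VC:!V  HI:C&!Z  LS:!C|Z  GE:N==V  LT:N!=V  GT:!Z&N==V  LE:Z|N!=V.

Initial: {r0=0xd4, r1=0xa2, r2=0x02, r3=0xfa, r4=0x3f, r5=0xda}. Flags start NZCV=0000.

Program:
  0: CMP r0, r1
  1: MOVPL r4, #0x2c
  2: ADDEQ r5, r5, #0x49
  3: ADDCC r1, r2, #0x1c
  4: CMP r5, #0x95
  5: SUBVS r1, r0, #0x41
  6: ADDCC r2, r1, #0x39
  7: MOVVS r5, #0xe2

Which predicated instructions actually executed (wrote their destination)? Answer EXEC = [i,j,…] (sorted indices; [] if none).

EXEC = [1]

[0] flags=0010 → (cmp)
[1] flags=0010 PL?T → r4=0x2c
[2] flags=0010 EQ?F → skip
[3] flags=0010 CC?F → skip
[4] flags=0010 → (cmp)
[5] flags=0010 VS?F → skip
[6] flags=0010 CC?F → skip
[7] flags=0010 VS?F → skip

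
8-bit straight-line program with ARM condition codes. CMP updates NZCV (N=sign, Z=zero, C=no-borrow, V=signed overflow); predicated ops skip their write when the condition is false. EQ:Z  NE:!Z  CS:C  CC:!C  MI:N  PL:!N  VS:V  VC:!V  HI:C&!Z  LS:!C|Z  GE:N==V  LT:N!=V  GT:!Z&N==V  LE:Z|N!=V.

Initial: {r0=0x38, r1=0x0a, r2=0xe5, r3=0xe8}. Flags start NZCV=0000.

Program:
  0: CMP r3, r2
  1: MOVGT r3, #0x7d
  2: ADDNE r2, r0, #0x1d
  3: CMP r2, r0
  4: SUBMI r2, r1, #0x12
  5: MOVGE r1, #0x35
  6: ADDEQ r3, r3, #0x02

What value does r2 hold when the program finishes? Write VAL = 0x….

VAL = 0x55

[0] flags=0010 → (cmp)
[1] flags=0010 GT?T → r3=0x7d
[2] flags=0010 NE?T → r2=0x55
[3] flags=0010 → (cmp)
[4] flags=0010 MI?F → skip
[5] flags=0010 GE?T → r1=0x35
[6] flags=0010 EQ?F → skip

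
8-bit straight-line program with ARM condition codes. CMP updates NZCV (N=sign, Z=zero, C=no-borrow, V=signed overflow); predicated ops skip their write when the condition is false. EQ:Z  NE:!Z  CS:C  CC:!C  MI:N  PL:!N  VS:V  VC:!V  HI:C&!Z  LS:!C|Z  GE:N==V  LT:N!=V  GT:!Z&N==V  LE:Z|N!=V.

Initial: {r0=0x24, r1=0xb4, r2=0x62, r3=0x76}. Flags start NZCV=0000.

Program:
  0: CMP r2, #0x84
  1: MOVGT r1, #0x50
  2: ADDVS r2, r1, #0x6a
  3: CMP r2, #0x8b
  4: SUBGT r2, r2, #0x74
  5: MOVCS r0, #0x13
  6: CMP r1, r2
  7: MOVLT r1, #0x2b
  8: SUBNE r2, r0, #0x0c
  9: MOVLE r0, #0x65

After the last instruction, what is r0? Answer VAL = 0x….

0: ✓ CMP  NZCV=1001
1: ✓ MOVGT  r1←0x50
2: ✓ ADDVS  r2←0xba
3: ✓ CMP  NZCV=0010
4: ✓ SUBGT  r2←0x46
5: ✓ MOVCS  r0←0x13
6: ✓ CMP  NZCV=0010
7: · MOVLT
8: ✓ SUBNE  r2←0x07
9: · MOVLE

VAL = 0x13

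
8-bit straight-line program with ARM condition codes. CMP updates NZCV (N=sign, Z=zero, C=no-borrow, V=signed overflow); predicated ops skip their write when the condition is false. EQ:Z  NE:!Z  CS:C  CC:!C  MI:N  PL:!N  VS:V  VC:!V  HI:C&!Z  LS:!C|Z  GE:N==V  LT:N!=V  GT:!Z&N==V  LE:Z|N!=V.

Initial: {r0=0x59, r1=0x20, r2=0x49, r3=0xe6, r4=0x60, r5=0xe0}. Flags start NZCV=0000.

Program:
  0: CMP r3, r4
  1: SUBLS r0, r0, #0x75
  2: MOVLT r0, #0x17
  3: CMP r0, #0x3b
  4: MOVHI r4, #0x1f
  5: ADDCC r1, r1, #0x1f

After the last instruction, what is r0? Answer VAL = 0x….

0: ✓ CMP  NZCV=1010
1: · SUBLS
2: ✓ MOVLT  r0←0x17
3: ✓ CMP  NZCV=1000
4: · MOVHI
5: ✓ ADDCC  r1←0x3f

VAL = 0x17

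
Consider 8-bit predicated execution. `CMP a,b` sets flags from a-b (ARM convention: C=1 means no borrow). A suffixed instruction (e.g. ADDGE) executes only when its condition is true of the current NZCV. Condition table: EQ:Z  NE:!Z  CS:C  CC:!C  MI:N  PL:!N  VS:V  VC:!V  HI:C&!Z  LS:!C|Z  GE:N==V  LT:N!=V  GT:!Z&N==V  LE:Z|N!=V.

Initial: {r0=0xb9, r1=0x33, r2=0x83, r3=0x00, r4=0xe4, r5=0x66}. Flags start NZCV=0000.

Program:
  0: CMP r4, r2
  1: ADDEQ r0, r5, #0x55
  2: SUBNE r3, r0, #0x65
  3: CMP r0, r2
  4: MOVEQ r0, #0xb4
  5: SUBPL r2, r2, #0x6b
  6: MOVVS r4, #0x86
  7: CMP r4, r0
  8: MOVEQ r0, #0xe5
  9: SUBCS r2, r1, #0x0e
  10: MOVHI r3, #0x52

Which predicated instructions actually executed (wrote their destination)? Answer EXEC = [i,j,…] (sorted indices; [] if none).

EXEC = [2,5,9,10]

[0] flags=0010 → (cmp)
[1] flags=0010 EQ?F → skip
[2] flags=0010 NE?T → r3=0x54
[3] flags=0010 → (cmp)
[4] flags=0010 EQ?F → skip
[5] flags=0010 PL?T → r2=0x18
[6] flags=0010 VS?F → skip
[7] flags=0010 → (cmp)
[8] flags=0010 EQ?F → skip
[9] flags=0010 CS?T → r2=0x25
[10] flags=0010 HI?T → r3=0x52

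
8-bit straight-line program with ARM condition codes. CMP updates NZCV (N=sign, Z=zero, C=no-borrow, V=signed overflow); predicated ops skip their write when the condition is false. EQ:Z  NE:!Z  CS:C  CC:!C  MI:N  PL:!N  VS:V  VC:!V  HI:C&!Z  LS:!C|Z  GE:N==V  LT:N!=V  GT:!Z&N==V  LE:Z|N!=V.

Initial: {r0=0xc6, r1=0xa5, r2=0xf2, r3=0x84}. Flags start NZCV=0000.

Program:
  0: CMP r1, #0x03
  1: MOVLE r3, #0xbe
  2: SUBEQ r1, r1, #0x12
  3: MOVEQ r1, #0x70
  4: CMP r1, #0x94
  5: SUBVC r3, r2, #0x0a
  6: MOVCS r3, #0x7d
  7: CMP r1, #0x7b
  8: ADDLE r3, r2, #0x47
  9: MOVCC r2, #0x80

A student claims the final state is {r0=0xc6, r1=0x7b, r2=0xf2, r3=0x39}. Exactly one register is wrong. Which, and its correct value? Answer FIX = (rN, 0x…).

FIX = (r1, 0xa5)

0: ✓ CMP  NZCV=1010
1: ✓ MOVLE  r3←0xbe
2: · SUBEQ
3: · MOVEQ
4: ✓ CMP  NZCV=0010
5: ✓ SUBVC  r3←0xe8
6: ✓ MOVCS  r3←0x7d
7: ✓ CMP  NZCV=0011
8: ✓ ADDLE  r3←0x39
9: · MOVCC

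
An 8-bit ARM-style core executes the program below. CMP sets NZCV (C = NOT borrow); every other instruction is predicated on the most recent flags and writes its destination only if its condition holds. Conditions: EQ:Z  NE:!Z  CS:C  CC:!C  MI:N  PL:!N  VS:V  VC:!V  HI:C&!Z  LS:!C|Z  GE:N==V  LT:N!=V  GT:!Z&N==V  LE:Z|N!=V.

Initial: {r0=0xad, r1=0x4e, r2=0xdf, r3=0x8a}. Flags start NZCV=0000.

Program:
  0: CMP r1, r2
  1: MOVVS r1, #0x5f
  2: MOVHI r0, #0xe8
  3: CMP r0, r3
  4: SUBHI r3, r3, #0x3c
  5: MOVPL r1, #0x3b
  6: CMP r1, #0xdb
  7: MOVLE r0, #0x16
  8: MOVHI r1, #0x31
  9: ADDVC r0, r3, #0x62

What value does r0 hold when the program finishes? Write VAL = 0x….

0: ✓ CMP  NZCV=0000
1: · MOVVS
2: · MOVHI
3: ✓ CMP  NZCV=0010
4: ✓ SUBHI  r3←0x4e
5: ✓ MOVPL  r1←0x3b
6: ✓ CMP  NZCV=0000
7: · MOVLE
8: · MOVHI
9: ✓ ADDVC  r0←0xb0

VAL = 0xb0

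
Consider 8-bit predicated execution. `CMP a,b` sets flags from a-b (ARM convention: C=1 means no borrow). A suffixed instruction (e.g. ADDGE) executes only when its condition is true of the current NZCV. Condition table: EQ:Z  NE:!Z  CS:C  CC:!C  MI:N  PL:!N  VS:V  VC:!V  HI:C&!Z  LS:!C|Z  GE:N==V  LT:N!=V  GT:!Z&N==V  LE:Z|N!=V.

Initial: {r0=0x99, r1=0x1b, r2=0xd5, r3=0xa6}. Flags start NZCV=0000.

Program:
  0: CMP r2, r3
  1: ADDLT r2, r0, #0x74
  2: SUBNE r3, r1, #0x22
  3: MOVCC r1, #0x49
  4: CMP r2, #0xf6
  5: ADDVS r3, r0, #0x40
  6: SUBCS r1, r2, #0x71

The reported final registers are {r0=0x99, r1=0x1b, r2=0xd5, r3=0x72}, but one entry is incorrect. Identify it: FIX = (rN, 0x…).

FIX = (r3, 0xf9)

[0] flags=0010 → (cmp)
[1] flags=0010 LT?F → skip
[2] flags=0010 NE?T → r3=0xf9
[3] flags=0010 CC?F → skip
[4] flags=1000 → (cmp)
[5] flags=1000 VS?F → skip
[6] flags=1000 CS?F → skip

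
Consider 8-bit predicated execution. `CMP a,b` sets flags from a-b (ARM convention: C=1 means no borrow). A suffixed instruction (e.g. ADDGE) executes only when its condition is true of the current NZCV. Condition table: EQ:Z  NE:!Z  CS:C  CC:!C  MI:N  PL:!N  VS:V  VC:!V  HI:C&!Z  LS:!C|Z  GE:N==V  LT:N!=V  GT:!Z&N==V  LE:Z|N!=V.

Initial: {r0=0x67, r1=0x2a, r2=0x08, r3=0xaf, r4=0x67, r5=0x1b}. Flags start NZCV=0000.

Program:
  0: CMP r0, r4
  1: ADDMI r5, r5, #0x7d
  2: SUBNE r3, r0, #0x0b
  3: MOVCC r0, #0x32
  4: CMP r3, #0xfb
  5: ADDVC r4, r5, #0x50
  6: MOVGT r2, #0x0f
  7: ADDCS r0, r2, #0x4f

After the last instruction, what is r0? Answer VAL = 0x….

0: ✓ CMP  NZCV=0110
1: · ADDMI
2: · SUBNE
3: · MOVCC
4: ✓ CMP  NZCV=1000
5: ✓ ADDVC  r4←0x6b
6: · MOVGT
7: · ADDCS

VAL = 0x67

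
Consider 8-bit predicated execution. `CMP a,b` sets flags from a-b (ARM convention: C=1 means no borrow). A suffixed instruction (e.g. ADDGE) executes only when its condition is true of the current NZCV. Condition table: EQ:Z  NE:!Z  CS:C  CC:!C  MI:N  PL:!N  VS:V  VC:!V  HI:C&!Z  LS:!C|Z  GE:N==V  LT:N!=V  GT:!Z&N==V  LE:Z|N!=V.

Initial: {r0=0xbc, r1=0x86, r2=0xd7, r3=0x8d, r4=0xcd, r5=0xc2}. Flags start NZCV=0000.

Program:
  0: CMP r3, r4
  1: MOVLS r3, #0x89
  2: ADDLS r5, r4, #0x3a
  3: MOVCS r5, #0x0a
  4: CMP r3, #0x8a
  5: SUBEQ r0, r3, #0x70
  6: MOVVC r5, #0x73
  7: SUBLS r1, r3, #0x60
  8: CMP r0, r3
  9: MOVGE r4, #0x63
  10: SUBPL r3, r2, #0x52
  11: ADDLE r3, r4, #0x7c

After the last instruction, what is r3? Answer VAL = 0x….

0: ✓ CMP  NZCV=1000
1: ✓ MOVLS  r3←0x89
2: ✓ ADDLS  r5←0x07
3: · MOVCS
4: ✓ CMP  NZCV=1000
5: · SUBEQ
6: ✓ MOVVC  r5←0x73
7: ✓ SUBLS  r1←0x29
8: ✓ CMP  NZCV=0010
9: ✓ MOVGE  r4←0x63
10: ✓ SUBPL  r3←0x85
11: · ADDLE

VAL = 0x85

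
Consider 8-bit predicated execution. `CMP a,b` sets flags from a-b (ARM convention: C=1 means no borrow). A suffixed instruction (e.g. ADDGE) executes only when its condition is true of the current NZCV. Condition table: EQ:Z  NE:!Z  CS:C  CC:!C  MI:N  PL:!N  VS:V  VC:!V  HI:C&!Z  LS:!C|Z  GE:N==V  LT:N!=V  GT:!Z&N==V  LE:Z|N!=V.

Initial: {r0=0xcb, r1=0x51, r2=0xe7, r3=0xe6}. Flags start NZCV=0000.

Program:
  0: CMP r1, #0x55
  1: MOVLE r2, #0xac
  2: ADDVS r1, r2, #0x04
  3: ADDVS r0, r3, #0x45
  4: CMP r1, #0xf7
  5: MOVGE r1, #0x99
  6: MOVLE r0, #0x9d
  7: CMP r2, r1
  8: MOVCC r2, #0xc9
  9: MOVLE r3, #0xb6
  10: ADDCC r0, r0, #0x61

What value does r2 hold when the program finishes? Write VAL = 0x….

VAL = 0xac

[0] flags=1000 → (cmp)
[1] flags=1000 LE?T → r2=0xac
[2] flags=1000 VS?F → skip
[3] flags=1000 VS?F → skip
[4] flags=0000 → (cmp)
[5] flags=0000 GE?T → r1=0x99
[6] flags=0000 LE?F → skip
[7] flags=0010 → (cmp)
[8] flags=0010 CC?F → skip
[9] flags=0010 LE?F → skip
[10] flags=0010 CC?F → skip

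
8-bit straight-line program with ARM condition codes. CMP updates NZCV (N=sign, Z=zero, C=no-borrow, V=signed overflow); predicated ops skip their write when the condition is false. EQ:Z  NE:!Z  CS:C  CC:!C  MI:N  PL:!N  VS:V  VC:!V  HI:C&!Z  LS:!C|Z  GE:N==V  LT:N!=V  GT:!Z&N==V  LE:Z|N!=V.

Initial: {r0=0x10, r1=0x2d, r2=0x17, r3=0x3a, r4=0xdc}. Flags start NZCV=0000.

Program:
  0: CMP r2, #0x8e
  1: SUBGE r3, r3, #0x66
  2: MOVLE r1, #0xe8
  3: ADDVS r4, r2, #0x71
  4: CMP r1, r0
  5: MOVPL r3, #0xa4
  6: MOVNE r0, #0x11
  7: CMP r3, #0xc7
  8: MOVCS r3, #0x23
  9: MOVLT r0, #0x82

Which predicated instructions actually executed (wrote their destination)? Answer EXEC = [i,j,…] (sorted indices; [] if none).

0: ✓ CMP  NZCV=1001
1: ✓ SUBGE  r3←0xd4
2: · MOVLE
3: ✓ ADDVS  r4←0x88
4: ✓ CMP  NZCV=0010
5: ✓ MOVPL  r3←0xa4
6: ✓ MOVNE  r0←0x11
7: ✓ CMP  NZCV=1000
8: · MOVCS
9: ✓ MOVLT  r0←0x82

EXEC = [1,3,5,6,9]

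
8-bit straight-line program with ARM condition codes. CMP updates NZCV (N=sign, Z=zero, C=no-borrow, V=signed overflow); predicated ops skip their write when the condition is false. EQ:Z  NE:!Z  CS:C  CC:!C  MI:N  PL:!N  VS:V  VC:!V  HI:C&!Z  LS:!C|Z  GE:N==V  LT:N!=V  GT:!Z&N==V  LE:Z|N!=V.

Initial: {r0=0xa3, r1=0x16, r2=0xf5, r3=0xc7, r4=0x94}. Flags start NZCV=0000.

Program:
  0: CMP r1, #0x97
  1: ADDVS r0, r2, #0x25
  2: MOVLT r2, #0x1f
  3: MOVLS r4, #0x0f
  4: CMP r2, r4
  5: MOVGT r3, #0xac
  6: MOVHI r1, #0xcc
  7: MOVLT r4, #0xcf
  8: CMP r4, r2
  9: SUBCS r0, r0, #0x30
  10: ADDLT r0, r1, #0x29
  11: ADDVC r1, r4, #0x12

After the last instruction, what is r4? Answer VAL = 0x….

VAL = 0xcf

0: ✓ CMP  NZCV=0000
1: · ADDVS
2: · MOVLT
3: ✓ MOVLS  r4←0x0f
4: ✓ CMP  NZCV=1010
5: · MOVGT
6: ✓ MOVHI  r1←0xcc
7: ✓ MOVLT  r4←0xcf
8: ✓ CMP  NZCV=1000
9: · SUBCS
10: ✓ ADDLT  r0←0xf5
11: ✓ ADDVC  r1←0xe1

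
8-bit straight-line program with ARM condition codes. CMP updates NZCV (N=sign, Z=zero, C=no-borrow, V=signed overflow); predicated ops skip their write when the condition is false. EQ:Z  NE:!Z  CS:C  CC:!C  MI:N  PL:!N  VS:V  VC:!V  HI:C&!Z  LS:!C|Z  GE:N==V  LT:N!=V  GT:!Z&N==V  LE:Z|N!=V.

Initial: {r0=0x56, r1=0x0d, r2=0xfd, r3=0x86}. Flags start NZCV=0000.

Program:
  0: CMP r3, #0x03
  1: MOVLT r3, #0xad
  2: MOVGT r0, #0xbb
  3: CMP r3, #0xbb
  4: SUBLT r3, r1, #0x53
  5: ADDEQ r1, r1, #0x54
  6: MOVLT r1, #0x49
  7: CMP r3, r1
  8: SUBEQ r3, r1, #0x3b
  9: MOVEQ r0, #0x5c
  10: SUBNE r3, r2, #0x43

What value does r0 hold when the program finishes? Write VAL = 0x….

0: ✓ CMP  NZCV=1010
1: ✓ MOVLT  r3←0xad
2: · MOVGT
3: ✓ CMP  NZCV=1000
4: ✓ SUBLT  r3←0xba
5: · ADDEQ
6: ✓ MOVLT  r1←0x49
7: ✓ CMP  NZCV=0011
8: · SUBEQ
9: · MOVEQ
10: ✓ SUBNE  r3←0xba

VAL = 0x56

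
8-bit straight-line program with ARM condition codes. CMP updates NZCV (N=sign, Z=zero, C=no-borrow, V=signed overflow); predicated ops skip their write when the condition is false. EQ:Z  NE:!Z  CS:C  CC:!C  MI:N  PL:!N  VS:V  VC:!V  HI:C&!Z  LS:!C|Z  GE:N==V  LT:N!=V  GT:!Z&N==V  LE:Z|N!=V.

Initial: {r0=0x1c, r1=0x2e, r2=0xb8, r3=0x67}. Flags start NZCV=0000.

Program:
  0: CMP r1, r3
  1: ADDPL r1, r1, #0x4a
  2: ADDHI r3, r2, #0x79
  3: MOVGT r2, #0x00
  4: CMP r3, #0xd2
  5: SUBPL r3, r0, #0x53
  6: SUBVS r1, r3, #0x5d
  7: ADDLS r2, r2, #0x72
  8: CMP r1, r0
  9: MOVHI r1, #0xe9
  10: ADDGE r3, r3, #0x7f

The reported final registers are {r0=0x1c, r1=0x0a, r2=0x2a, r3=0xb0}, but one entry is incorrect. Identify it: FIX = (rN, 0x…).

0: ✓ CMP  NZCV=1000
1: · ADDPL
2: · ADDHI
3: · MOVGT
4: ✓ CMP  NZCV=1001
5: · SUBPL
6: ✓ SUBVS  r1←0x0a
7: ✓ ADDLS  r2←0x2a
8: ✓ CMP  NZCV=1000
9: · MOVHI
10: · ADDGE

FIX = (r3, 0x67)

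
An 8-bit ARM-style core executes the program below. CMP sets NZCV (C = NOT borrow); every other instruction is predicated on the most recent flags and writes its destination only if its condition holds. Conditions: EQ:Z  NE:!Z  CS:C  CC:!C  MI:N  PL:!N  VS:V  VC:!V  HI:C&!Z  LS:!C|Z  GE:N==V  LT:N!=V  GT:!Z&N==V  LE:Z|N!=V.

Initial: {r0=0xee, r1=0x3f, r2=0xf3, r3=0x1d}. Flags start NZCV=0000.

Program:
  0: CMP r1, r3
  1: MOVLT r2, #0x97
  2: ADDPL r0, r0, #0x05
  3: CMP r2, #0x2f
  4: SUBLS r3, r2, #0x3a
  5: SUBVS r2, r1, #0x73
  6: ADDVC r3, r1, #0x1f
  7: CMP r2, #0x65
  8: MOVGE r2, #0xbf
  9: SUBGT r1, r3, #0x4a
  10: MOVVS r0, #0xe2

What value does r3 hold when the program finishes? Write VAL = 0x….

0: ✓ CMP  NZCV=0010
1: · MOVLT
2: ✓ ADDPL  r0←0xf3
3: ✓ CMP  NZCV=1010
4: · SUBLS
5: · SUBVS
6: ✓ ADDVC  r3←0x5e
7: ✓ CMP  NZCV=1010
8: · MOVGE
9: · SUBGT
10: · MOVVS

VAL = 0x5e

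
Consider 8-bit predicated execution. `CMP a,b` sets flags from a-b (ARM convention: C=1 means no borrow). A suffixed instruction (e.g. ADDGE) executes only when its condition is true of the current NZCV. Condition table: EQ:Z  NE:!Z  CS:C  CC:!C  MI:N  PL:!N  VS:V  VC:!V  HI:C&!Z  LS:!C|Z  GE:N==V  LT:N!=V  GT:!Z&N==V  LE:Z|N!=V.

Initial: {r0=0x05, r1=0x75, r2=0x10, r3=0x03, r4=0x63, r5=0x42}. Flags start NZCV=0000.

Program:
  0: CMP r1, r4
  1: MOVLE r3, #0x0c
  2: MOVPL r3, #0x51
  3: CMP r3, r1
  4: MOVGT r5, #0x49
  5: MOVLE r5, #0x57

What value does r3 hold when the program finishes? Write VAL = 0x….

VAL = 0x51

0: ✓ CMP  NZCV=0010
1: · MOVLE
2: ✓ MOVPL  r3←0x51
3: ✓ CMP  NZCV=1000
4: · MOVGT
5: ✓ MOVLE  r5←0x57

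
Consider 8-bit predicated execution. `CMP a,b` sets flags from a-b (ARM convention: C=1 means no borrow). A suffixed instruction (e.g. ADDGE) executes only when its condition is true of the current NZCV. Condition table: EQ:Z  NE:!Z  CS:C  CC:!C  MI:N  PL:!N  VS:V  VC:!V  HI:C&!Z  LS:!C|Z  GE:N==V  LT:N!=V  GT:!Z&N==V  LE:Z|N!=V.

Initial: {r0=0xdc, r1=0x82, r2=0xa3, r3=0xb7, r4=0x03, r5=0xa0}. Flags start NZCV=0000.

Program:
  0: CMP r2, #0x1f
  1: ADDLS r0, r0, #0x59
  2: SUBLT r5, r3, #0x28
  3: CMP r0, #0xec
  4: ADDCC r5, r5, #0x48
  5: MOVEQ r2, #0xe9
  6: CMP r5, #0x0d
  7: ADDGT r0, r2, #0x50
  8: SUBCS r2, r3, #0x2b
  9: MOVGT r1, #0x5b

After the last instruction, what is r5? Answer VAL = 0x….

0: ✓ CMP  NZCV=1010
1: · ADDLS
2: ✓ SUBLT  r5←0x8f
3: ✓ CMP  NZCV=1000
4: ✓ ADDCC  r5←0xd7
5: · MOVEQ
6: ✓ CMP  NZCV=1010
7: · ADDGT
8: ✓ SUBCS  r2←0x8c
9: · MOVGT

VAL = 0xd7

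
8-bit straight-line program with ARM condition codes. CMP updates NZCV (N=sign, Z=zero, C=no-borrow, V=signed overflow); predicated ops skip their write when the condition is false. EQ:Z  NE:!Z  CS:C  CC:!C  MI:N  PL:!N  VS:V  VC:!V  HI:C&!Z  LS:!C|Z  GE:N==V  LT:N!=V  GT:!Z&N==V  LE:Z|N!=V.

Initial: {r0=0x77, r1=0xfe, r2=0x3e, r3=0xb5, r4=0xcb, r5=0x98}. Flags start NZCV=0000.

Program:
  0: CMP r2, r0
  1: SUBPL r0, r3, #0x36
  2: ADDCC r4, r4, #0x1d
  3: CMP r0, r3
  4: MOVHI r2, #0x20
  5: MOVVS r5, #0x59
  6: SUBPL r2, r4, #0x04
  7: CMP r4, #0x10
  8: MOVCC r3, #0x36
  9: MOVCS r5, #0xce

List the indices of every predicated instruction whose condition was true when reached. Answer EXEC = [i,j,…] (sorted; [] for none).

0: ✓ CMP  NZCV=1000
1: · SUBPL
2: ✓ ADDCC  r4←0xe8
3: ✓ CMP  NZCV=1001
4: · MOVHI
5: ✓ MOVVS  r5←0x59
6: · SUBPL
7: ✓ CMP  NZCV=1010
8: · MOVCC
9: ✓ MOVCS  r5←0xce

EXEC = [2,5,9]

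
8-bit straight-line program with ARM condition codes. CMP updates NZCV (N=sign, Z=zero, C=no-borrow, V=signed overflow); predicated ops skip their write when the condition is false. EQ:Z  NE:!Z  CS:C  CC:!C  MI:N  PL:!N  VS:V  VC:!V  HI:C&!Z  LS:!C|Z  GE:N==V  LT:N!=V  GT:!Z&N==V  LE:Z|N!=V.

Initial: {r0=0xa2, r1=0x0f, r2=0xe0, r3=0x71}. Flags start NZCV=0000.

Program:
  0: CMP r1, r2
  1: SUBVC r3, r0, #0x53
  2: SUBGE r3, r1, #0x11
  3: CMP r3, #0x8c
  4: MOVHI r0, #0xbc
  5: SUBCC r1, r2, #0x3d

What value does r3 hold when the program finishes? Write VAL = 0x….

0: ✓ CMP  NZCV=0000
1: ✓ SUBVC  r3←0x4f
2: ✓ SUBGE  r3←0xfe
3: ✓ CMP  NZCV=0010
4: ✓ MOVHI  r0←0xbc
5: · SUBCC

VAL = 0xfe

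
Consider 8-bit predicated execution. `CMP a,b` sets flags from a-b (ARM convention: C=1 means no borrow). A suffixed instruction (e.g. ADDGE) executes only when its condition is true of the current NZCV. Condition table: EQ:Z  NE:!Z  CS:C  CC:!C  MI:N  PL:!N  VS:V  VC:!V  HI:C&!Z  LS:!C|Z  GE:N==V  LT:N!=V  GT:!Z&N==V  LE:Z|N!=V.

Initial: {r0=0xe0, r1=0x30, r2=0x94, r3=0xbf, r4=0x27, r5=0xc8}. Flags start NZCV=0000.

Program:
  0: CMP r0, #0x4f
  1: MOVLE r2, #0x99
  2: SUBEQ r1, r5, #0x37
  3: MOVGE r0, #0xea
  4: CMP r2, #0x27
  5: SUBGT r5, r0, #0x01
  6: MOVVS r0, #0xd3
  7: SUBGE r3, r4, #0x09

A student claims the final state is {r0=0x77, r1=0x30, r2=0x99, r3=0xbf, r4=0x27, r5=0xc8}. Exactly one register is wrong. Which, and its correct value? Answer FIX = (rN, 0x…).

FIX = (r0, 0xd3)

0: ✓ CMP  NZCV=1010
1: ✓ MOVLE  r2←0x99
2: · SUBEQ
3: · MOVGE
4: ✓ CMP  NZCV=0011
5: · SUBGT
6: ✓ MOVVS  r0←0xd3
7: · SUBGE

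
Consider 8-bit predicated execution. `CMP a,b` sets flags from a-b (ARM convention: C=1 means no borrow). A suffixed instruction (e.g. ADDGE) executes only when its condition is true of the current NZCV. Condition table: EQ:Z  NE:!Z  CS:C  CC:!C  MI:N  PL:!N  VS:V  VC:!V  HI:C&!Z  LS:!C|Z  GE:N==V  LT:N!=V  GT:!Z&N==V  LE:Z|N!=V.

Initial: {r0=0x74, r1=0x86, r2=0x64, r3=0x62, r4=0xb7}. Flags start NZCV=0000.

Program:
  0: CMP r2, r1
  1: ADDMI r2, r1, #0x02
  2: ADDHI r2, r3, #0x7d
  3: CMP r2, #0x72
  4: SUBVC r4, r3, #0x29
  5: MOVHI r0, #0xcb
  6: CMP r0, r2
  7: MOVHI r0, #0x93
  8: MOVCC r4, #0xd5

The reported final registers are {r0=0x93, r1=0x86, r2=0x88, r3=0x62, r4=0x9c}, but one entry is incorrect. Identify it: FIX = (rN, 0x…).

0: ✓ CMP  NZCV=1001
1: ✓ ADDMI  r2←0x88
2: · ADDHI
3: ✓ CMP  NZCV=0011
4: · SUBVC
5: ✓ MOVHI  r0←0xcb
6: ✓ CMP  NZCV=0010
7: ✓ MOVHI  r0←0x93
8: · MOVCC

FIX = (r4, 0xb7)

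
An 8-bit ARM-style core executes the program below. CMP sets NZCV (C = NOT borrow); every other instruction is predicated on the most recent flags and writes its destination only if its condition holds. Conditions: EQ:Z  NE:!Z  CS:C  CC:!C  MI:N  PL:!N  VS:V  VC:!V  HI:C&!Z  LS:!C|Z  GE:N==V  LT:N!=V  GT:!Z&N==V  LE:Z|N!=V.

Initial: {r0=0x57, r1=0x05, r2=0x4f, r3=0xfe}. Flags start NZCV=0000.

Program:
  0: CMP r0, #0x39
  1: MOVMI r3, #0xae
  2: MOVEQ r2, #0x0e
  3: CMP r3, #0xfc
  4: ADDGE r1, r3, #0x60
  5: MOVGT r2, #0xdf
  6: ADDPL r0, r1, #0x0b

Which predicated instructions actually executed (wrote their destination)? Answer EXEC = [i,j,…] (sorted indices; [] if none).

EXEC = [4,5,6]

0: ✓ CMP  NZCV=0010
1: · MOVMI
2: · MOVEQ
3: ✓ CMP  NZCV=0010
4: ✓ ADDGE  r1←0x5e
5: ✓ MOVGT  r2←0xdf
6: ✓ ADDPL  r0←0x69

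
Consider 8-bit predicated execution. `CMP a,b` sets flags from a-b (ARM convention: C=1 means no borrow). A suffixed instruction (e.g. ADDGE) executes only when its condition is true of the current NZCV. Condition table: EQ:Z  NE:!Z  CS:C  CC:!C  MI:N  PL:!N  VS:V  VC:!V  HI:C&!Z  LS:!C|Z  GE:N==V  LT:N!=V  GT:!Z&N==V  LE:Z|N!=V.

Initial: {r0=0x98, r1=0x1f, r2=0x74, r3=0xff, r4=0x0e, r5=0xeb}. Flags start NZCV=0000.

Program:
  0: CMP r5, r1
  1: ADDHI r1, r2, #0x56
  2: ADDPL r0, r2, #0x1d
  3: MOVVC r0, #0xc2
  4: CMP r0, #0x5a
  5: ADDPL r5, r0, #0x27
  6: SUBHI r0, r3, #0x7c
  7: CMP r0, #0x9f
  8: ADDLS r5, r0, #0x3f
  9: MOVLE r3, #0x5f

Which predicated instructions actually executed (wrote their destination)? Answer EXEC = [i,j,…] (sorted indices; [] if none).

EXEC = [1,3,5,6,8,9]

[0] flags=1010 → (cmp)
[1] flags=1010 HI?T → r1=0xca
[2] flags=1010 PL?F → skip
[3] flags=1010 VC?T → r0=0xc2
[4] flags=0011 → (cmp)
[5] flags=0011 PL?T → r5=0xe9
[6] flags=0011 HI?T → r0=0x83
[7] flags=1000 → (cmp)
[8] flags=1000 LS?T → r5=0xc2
[9] flags=1000 LE?T → r3=0x5f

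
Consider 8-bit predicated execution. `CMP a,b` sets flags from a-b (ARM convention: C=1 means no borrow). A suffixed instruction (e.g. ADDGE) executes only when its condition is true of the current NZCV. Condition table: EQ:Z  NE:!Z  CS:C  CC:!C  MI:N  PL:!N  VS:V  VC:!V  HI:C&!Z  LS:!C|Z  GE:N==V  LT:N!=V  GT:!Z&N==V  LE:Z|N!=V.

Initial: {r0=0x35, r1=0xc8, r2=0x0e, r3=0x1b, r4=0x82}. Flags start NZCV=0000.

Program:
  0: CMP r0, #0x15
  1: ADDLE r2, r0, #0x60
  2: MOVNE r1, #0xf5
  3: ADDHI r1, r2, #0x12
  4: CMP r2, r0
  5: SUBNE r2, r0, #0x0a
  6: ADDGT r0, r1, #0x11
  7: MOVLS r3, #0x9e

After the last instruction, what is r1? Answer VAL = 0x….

[0] flags=0010 → (cmp)
[1] flags=0010 LE?F → skip
[2] flags=0010 NE?T → r1=0xf5
[3] flags=0010 HI?T → r1=0x20
[4] flags=1000 → (cmp)
[5] flags=1000 NE?T → r2=0x2b
[6] flags=1000 GT?F → skip
[7] flags=1000 LS?T → r3=0x9e

VAL = 0x20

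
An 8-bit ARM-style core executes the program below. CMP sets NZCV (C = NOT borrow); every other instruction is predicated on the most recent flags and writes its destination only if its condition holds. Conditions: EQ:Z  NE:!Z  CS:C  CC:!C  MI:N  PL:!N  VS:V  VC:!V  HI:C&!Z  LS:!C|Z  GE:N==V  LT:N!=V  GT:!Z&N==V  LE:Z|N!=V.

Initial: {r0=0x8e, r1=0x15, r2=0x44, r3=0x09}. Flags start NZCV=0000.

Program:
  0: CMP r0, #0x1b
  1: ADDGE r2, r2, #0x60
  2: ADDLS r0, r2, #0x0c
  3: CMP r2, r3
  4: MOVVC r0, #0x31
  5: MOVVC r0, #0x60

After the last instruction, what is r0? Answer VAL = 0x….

0: ✓ CMP  NZCV=0011
1: · ADDGE
2: · ADDLS
3: ✓ CMP  NZCV=0010
4: ✓ MOVVC  r0←0x31
5: ✓ MOVVC  r0←0x60

VAL = 0x60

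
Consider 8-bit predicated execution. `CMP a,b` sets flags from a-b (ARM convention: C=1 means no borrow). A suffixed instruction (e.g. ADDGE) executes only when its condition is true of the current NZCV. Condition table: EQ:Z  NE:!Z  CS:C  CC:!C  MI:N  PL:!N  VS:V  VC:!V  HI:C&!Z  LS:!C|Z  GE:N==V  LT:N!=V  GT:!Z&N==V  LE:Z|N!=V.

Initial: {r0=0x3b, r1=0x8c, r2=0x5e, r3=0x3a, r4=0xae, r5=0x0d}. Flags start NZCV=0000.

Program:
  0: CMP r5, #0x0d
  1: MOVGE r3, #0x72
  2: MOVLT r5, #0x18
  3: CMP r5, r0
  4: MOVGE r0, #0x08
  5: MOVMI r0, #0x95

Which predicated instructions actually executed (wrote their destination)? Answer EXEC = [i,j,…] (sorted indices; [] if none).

0: ✓ CMP  NZCV=0110
1: ✓ MOVGE  r3←0x72
2: · MOVLT
3: ✓ CMP  NZCV=1000
4: · MOVGE
5: ✓ MOVMI  r0←0x95

EXEC = [1,5]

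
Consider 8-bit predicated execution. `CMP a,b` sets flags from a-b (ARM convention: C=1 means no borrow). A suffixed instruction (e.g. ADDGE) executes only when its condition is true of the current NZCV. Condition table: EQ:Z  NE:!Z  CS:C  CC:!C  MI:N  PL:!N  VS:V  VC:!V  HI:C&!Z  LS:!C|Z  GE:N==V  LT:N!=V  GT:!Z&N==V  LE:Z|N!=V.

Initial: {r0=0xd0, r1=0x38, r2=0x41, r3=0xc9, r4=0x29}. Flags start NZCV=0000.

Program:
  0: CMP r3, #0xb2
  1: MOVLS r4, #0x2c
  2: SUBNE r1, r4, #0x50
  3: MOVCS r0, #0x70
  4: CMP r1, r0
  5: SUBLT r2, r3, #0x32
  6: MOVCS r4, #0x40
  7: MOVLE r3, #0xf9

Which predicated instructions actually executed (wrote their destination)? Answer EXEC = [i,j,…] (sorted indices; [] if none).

0: ✓ CMP  NZCV=0010
1: · MOVLS
2: ✓ SUBNE  r1←0xd9
3: ✓ MOVCS  r0←0x70
4: ✓ CMP  NZCV=0011
5: ✓ SUBLT  r2←0x97
6: ✓ MOVCS  r4←0x40
7: ✓ MOVLE  r3←0xf9

EXEC = [2,3,5,6,7]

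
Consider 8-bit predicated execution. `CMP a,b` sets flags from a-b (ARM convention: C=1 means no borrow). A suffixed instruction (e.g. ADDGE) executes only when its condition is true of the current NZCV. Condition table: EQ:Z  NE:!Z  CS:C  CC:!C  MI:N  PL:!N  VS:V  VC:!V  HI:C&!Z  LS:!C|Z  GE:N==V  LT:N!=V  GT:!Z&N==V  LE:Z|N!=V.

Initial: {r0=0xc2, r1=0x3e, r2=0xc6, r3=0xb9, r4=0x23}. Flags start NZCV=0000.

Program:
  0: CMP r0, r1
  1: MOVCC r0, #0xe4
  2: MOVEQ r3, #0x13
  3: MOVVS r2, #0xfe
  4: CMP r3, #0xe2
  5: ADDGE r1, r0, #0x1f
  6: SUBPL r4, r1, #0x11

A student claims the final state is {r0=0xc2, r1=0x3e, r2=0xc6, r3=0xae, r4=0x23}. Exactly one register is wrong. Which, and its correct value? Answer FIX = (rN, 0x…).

[0] flags=1010 → (cmp)
[1] flags=1010 CC?F → skip
[2] flags=1010 EQ?F → skip
[3] flags=1010 VS?F → skip
[4] flags=1000 → (cmp)
[5] flags=1000 GE?F → skip
[6] flags=1000 PL?F → skip

FIX = (r3, 0xb9)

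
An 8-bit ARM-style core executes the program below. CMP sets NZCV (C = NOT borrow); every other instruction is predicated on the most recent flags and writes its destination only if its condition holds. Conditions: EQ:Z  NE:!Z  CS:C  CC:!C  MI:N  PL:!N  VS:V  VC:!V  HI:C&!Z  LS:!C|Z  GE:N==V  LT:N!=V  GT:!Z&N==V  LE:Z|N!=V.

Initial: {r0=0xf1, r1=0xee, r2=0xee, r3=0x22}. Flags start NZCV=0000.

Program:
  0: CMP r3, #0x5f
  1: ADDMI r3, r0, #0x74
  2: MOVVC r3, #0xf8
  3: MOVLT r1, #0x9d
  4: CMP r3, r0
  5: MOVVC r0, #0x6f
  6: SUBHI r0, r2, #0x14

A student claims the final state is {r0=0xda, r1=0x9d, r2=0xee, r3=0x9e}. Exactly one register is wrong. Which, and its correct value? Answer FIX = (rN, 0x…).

FIX = (r3, 0xf8)

0: ✓ CMP  NZCV=1000
1: ✓ ADDMI  r3←0x65
2: ✓ MOVVC  r3←0xf8
3: ✓ MOVLT  r1←0x9d
4: ✓ CMP  NZCV=0010
5: ✓ MOVVC  r0←0x6f
6: ✓ SUBHI  r0←0xda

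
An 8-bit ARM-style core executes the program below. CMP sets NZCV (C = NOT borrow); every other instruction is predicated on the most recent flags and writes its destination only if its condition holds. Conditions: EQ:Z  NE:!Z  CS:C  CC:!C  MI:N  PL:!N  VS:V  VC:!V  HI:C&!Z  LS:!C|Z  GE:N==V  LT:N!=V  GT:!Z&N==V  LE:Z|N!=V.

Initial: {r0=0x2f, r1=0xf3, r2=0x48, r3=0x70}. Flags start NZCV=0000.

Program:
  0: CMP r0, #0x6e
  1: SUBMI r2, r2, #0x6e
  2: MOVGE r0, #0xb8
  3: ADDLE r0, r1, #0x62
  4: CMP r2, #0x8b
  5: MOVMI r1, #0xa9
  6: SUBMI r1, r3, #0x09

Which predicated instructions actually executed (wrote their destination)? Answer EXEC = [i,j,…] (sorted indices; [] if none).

0: ✓ CMP  NZCV=1000
1: ✓ SUBMI  r2←0xda
2: · MOVGE
3: ✓ ADDLE  r0←0x55
4: ✓ CMP  NZCV=0010
5: · MOVMI
6: · SUBMI

EXEC = [1,3]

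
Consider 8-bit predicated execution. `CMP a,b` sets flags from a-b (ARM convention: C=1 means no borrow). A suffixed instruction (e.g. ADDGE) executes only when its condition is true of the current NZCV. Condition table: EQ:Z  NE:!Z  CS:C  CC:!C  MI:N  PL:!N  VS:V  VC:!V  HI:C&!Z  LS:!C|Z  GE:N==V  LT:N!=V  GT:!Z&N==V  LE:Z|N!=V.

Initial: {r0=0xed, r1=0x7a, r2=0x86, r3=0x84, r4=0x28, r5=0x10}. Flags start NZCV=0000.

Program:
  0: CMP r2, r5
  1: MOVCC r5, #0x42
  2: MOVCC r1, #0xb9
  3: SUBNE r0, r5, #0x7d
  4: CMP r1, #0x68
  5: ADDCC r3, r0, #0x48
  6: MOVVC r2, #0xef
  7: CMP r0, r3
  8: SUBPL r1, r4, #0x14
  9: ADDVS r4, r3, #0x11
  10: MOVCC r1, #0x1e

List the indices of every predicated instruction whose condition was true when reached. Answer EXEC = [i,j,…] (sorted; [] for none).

0: ✓ CMP  NZCV=0011
1: · MOVCC
2: · MOVCC
3: ✓ SUBNE  r0←0x93
4: ✓ CMP  NZCV=0010
5: · ADDCC
6: ✓ MOVVC  r2←0xef
7: ✓ CMP  NZCV=0010
8: ✓ SUBPL  r1←0x14
9: · ADDVS
10: · MOVCC

EXEC = [3,6,8]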